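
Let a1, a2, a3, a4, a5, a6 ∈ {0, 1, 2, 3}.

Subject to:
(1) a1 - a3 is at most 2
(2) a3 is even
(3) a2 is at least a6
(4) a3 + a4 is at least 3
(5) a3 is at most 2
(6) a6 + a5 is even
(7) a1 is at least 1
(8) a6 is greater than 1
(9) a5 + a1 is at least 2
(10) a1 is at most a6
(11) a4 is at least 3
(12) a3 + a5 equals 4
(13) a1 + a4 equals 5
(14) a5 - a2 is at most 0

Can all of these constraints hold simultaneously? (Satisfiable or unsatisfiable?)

Try a1 = 2, a2 = 3, a3 = 2, a4 = 3, a5 = 2, a6 = 2.
Check constraint 1: a1 - a3 = 0; constraint 4: a3 + a4 = 5; constraint 9: a5 + a1 = 4. The remaining constraints are straightforward to verify.

Satisfiable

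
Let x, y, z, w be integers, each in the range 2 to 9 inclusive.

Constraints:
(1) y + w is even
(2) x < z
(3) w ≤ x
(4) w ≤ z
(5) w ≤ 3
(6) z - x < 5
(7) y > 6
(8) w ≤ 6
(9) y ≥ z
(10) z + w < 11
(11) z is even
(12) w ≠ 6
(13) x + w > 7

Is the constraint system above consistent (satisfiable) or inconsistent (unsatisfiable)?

Satisfiable

Take x = 6, y = 8, z = 8, w = 2. Then constraint 6: z - x = 2; constraint 10: z + w = 10; constraint 13: x + w = 8, and every other listed constraint is also met.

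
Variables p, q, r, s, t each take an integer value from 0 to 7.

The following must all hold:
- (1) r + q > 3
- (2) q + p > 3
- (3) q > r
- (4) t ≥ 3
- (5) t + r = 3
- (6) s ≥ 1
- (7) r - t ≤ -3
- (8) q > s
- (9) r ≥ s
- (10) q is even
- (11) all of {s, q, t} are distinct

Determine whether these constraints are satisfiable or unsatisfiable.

Unsatisfiable

From constraint 4: t ≥ 3. From constraints 6 and 9: r ≥ s ≥ 1. Hence t + r ≥ 4. But constraint 5 requires t + r = 3, and 3 < 4. Contradiction.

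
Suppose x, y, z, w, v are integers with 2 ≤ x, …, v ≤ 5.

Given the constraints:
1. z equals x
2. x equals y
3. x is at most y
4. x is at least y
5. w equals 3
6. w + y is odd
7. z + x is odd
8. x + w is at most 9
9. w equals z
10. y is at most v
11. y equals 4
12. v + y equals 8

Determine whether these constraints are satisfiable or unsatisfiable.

Constraint 5 fixes w = 3 and constraint 11 fixes y = 4. Constraints 1, 2, and 9 give w = z = x = y, so w = y. But 3 ≠ 4 — contradiction.

Unsatisfiable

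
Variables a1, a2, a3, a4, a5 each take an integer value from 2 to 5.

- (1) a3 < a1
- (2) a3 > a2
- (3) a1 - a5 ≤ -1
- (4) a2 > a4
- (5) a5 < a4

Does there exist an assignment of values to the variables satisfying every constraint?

Constraints 1, 2, 3, 4, and 5 give a3 < a1, a1 < a5, a5 < a4, a4 < a2, a2 < a3. Chaining: a3 < a1 < a5 < a4 < a2 < a3, which forces a3 < a3 — impossible.

Unsatisfiable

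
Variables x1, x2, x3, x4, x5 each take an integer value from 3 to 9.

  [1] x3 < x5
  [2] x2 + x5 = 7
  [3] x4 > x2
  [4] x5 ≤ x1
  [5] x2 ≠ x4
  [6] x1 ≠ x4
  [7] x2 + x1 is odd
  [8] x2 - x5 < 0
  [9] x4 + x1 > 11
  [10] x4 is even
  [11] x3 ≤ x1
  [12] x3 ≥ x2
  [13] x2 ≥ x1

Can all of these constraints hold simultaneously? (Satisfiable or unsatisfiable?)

Unsatisfiable

Constraints 1, 4, 12, and 13 give x1 ≤ x2, x2 ≤ x3, x3 < x5, x5 ≤ x1. Chaining: x1 ≤ x2 ≤ x3 < x5 ≤ x1, which forces x1 < x1 — impossible.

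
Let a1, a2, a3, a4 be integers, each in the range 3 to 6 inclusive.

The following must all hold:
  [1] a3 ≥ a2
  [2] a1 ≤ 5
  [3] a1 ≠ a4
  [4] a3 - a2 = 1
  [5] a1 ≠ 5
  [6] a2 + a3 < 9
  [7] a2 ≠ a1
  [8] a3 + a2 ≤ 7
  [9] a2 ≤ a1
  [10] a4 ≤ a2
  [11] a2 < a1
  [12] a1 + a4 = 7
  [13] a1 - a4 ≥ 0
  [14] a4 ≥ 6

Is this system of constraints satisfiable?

From constraints 10 and 14: a2 ≥ a4 and a4 ≥ 6, so a2 ≥ 6. From constraints 2 and 9: a2 ≤ a1 and a1 ≤ 5, so a2 ≤ 5. But 5 < 6, so no value of a2 works.

Unsatisfiable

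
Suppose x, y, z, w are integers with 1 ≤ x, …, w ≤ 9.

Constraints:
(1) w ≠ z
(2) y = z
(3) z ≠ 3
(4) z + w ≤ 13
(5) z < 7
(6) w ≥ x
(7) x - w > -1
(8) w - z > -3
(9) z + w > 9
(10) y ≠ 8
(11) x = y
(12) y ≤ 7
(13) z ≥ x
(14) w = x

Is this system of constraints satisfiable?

Unsatisfiable

From constraints 2, 11, and 14, w = x = y = z, so w = z. But constraint 1 says w ≠ z. Contradiction.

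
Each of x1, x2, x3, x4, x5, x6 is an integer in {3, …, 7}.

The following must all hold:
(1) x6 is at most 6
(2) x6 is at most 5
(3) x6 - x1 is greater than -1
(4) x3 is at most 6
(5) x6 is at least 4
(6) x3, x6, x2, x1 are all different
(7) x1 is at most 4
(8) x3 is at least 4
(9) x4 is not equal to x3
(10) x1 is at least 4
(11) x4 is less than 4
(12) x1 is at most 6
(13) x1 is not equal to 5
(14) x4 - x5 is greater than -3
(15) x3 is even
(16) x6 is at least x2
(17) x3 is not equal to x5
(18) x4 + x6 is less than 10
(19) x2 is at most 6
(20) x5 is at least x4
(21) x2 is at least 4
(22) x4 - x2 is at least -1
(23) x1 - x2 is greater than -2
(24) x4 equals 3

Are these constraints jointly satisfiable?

Unsatisfiable

Constraints 1, 4, 5, 8, 10, 12, 19, and 21 confine each of x3, x6, x2, x1 to the 3 values {4, …, 6}.
Constraint 6 requires all 4 of them to be distinct, but only 3 values are available — impossible by the pigeonhole principle.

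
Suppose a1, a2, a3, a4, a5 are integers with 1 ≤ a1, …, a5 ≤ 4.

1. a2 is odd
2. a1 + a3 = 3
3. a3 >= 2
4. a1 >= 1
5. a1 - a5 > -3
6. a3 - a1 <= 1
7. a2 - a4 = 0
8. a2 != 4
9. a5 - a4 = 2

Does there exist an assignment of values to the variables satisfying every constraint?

Take a1 = 1, a2 = 1, a3 = 2, a4 = 1, a5 = 3. Then constraint 2: a1 + a3 = 3; constraint 5: a1 - a5 = -2, and every other listed constraint is also met.

Satisfiable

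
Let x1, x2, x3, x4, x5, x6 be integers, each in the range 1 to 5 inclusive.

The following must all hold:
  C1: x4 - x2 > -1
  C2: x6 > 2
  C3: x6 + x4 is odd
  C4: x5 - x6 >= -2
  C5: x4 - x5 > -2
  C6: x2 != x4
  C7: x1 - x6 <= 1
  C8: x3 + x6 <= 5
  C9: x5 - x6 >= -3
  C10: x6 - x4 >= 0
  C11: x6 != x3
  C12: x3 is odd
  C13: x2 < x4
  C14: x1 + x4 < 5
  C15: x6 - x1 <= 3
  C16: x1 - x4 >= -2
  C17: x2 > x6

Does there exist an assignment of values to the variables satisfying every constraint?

Constraints 10, 13, and 17 give x2 < x4, x4 ≤ x6, x6 < x2. Chaining: x2 < x4 ≤ x6 < x2, which forces x2 < x2 — impossible.

Unsatisfiable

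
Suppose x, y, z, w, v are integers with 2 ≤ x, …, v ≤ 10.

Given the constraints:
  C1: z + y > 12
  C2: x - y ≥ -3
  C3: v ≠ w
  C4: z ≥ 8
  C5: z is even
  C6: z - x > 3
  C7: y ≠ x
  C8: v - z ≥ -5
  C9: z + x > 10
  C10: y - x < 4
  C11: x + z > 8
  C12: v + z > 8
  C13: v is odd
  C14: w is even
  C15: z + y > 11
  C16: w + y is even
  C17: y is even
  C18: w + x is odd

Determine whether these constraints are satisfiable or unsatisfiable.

Satisfiable

One satisfying assignment is x = 3, y = 6, z = 8, w = 8, v = 3.
For the less obvious constraints — constraint 1: z + y = 14; constraint 2: x - y = -3 — and the others hold by inspection.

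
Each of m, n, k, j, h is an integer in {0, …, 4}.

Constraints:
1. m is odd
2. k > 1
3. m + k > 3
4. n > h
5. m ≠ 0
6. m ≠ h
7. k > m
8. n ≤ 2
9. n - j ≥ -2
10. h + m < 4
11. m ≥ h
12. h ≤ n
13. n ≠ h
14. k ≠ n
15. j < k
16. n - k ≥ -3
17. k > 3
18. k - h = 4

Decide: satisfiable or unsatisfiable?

Satisfiable

One satisfying assignment is m = 1, n = 1, k = 4, j = 2, h = 0.
For the less obvious constraints — constraint 3: m + k = 5; constraint 9: n - j = -1; constraint 10: h + m = 1 — and the others hold by inspection.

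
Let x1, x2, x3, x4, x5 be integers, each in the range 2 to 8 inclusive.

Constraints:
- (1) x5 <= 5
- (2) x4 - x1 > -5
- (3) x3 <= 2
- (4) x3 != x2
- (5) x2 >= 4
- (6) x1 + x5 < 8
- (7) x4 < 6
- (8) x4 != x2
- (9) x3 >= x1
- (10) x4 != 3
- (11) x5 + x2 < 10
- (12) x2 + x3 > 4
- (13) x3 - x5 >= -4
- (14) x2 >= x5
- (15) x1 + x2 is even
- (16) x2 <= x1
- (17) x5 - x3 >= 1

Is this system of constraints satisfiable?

From constraints 5 and 16: x1 ≥ x2 and x2 ≥ 4, so x1 ≥ 4. From constraints 3 and 9: x1 ≤ x3 and x3 ≤ 2, so x1 ≤ 2. But 2 < 4, so no value of x1 works.

Unsatisfiable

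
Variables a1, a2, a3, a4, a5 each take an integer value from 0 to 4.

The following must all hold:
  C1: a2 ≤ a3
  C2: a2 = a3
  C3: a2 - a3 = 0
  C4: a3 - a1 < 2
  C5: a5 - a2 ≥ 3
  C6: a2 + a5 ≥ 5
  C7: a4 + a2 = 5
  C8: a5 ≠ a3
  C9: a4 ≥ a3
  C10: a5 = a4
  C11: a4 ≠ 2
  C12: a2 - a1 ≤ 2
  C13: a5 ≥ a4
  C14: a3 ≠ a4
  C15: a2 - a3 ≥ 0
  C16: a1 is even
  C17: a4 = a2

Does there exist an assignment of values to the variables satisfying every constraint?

From constraints 2, 10, and 17, a5 = a4 = a2 = a3, so a5 = a3. But constraint 8 says a5 ≠ a3. Contradiction.

Unsatisfiable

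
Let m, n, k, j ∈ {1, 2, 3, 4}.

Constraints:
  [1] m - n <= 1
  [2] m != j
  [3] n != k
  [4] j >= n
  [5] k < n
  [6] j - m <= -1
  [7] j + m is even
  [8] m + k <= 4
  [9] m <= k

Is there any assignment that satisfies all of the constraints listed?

Unsatisfiable

Constraints 4, 5, 6, and 9 give m ≤ k, k < n, n ≤ j, j < m. Chaining: m ≤ k < n ≤ j < m, which forces m < m — impossible.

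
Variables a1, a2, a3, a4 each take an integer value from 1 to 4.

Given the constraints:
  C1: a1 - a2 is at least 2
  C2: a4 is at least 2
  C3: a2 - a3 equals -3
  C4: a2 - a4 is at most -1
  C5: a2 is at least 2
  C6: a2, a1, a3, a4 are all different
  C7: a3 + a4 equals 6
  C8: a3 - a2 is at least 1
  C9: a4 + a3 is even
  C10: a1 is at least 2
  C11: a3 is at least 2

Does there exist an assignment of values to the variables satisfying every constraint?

Constraints 2, 5, 10, and 11 confine each of a2, a1, a3, a4 to the 3 values {2, …, 4} (the domain already gives each ≤ 4).
Constraint 6 requires all 4 of them to be distinct, but only 3 values are available — impossible by the pigeonhole principle.

Unsatisfiable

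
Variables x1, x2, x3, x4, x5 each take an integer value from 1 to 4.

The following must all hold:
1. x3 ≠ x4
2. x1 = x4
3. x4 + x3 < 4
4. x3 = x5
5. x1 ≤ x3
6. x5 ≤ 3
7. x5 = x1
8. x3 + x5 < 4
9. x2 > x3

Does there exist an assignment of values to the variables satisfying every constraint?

From constraints 2, 4, and 7, x3 = x5 = x1 = x4, so x3 = x4. But constraint 1 says x3 ≠ x4. Contradiction.

Unsatisfiable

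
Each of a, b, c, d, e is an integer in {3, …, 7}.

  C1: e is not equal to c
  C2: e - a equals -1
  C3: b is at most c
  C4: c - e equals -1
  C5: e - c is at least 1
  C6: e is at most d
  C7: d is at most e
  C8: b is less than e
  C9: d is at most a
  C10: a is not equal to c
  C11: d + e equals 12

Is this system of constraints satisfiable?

The assignment a = 7, b = 5, c = 5, d = 6, e = 6 works:
  constraint 2 holds since e - a = -1.
  constraint 4 holds since c - e = -1.
  constraint 5 holds since e - c = 1.
The rest check out directly.

Satisfiable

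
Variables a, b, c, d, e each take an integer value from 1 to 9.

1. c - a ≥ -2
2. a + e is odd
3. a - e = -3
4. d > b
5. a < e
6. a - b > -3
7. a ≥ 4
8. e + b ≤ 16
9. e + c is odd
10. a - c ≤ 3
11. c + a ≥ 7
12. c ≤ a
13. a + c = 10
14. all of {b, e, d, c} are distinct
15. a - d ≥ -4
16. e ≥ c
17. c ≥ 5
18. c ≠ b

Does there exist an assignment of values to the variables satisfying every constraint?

Satisfiable

Try a = 5, b = 6, c = 5, d = 7, e = 8.
Check constraint 1: c - a = 0; constraint 3: a - e = -3; constraint 6: a - b = -1. The remaining constraints are straightforward to verify.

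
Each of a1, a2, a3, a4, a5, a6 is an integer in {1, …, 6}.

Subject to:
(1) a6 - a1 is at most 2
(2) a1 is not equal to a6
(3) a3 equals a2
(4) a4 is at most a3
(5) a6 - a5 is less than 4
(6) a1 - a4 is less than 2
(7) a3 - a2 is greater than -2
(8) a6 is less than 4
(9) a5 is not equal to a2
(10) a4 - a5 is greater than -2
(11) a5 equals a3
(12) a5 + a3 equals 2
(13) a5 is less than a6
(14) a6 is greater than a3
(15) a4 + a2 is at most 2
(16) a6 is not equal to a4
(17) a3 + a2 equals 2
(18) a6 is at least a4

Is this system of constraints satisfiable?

Unsatisfiable

From constraints 3 and 11, a5 = a3 = a2, so a5 = a2. But constraint 9 says a5 ≠ a2. Contradiction.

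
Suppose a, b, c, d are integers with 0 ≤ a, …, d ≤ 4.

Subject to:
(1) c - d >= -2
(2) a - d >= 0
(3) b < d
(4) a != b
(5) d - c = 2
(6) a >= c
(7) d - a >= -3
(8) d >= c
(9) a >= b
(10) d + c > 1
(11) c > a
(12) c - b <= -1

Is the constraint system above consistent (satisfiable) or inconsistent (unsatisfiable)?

Unsatisfiable

Constraints 2, 3, 11, and 12 give c < b, b < d, d ≤ a, a < c. Chaining: c < b < d ≤ a < c, which forces c < c — impossible.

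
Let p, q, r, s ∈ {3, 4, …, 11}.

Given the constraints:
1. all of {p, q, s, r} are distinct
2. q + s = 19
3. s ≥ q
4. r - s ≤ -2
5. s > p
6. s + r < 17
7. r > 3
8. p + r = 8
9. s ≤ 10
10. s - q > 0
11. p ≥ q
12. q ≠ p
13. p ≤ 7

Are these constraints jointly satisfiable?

Unsatisfiable

From constraints 11 and 13: q ≤ p ≤ 7. From constraint 9: s ≤ 10. Hence q + s ≤ 17. But constraint 2 requires q + s = 19, and 19 > 17. Contradiction.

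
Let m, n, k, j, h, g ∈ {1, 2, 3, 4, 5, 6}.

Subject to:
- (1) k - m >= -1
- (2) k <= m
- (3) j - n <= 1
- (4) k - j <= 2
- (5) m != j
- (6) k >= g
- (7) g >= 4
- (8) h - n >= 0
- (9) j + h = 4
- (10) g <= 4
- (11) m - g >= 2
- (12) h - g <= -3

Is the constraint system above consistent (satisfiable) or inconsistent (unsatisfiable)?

Constraints 1, 3, 4, 8, 11, and 12 give g − h ≥ 3, h − n ≥ 0, n − j ≥ -1, j − k ≥ -2, k − m ≥ -1, m − g ≥ 2.
Adding all 6 inequalities: the left sides telescope to 0, and the right sides sum to 3 + 0 + (-1) + (-2) + (-1) + 2 = 1. So 0 ≥ 1, which is false.

Unsatisfiable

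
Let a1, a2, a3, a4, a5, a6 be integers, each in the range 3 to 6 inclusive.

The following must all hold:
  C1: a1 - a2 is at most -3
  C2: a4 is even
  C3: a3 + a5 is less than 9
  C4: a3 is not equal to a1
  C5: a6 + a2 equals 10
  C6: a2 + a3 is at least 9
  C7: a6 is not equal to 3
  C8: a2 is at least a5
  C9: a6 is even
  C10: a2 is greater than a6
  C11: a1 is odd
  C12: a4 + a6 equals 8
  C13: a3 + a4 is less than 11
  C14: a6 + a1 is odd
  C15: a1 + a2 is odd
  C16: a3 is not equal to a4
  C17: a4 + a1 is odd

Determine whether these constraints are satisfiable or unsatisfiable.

The assignment a1 = 3, a2 = 6, a3 = 5, a4 = 4, a5 = 3, a6 = 4 works:
  constraint 1 holds since a1 - a2 = -3.
  constraint 3 holds since a3 + a5 = 8.
  constraint 5 holds since a6 + a2 = 10.
The rest check out directly.

Satisfiable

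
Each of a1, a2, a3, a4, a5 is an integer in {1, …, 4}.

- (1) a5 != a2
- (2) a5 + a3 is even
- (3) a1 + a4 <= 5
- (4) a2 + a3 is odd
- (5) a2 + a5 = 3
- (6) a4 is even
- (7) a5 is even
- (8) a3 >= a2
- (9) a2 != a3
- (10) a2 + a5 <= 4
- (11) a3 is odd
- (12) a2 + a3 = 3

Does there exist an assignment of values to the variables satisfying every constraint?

Unsatisfiable

Constraint 7 makes a5 even and constraint 11 makes a3 odd, so a5 + a3 must be odd. Constraint 2 says a5 + a3 is even — contradiction.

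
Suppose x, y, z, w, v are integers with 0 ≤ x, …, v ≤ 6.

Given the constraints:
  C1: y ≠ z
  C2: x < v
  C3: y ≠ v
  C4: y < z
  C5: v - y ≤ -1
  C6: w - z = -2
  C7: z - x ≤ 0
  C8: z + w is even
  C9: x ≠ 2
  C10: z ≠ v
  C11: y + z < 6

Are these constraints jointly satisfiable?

Unsatisfiable

Constraints 2, 4, 5, and 7 give z ≤ x, x < v, v < y, y < z. Chaining: z ≤ x < v < y < z, which forces z < z — impossible.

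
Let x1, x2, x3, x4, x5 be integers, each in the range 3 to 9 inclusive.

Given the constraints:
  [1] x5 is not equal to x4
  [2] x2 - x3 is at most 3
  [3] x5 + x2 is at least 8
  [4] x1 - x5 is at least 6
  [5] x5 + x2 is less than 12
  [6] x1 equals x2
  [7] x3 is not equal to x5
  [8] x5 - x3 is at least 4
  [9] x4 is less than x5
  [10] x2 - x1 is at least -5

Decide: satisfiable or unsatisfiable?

Constraints 2, 4, 8, and 10 give x5 − x3 ≥ 4, x3 − x2 ≥ -3, x2 − x1 ≥ -5, x1 − x5 ≥ 6.
Adding all 4 inequalities: the left sides telescope to 0, and the right sides sum to 4 + (-3) + (-5) + 6 = 2. So 0 ≥ 2, which is false.

Unsatisfiable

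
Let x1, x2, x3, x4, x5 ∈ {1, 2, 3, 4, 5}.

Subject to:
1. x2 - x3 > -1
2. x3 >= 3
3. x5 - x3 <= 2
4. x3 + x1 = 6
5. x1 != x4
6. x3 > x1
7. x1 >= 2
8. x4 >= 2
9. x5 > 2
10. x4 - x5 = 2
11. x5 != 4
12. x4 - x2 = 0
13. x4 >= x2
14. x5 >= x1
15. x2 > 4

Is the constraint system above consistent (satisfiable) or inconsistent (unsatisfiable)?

Satisfiable

Setting (x1, x2, x3, x4, x5) = (2, 5, 4, 5, 3) satisfies everything: constraint 1: x2 - x3 = 1; constraint 3: x5 - x3 = -1, and the others follow.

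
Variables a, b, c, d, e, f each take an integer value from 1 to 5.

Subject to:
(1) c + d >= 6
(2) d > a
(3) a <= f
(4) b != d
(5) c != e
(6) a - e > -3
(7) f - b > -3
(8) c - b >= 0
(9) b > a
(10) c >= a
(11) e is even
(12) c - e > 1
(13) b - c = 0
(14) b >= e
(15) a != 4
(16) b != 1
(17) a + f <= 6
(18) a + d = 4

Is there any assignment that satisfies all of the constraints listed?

One satisfying assignment is a = 1, b = 5, c = 5, d = 3, e = 2, f = 5.
For the less obvious constraints — constraint 1: c + d = 8; constraint 6: a - e = -1; constraint 7: f - b = 0 — and the others hold by inspection.

Satisfiable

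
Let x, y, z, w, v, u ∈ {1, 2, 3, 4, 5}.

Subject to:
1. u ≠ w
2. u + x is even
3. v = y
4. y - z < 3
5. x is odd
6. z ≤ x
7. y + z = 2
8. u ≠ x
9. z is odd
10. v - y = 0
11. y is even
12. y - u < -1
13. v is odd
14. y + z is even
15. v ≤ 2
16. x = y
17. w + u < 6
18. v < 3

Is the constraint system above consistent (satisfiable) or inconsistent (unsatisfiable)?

Constraint 11 makes y even and constraint 9 makes z odd, so y + z must be odd. Constraint 14 says y + z is even — contradiction.

Unsatisfiable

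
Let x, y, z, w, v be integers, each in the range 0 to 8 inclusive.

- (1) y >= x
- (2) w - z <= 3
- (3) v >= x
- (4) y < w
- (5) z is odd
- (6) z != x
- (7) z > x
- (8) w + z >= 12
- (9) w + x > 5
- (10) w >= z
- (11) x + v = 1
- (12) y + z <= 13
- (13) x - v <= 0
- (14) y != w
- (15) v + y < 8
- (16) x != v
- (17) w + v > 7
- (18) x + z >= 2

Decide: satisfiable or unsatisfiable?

Try x = 0, y = 5, z = 5, w = 7, v = 1.
Check constraint 2: w - z = 2; constraint 8: w + z = 12. The remaining constraints are straightforward to verify.

Satisfiable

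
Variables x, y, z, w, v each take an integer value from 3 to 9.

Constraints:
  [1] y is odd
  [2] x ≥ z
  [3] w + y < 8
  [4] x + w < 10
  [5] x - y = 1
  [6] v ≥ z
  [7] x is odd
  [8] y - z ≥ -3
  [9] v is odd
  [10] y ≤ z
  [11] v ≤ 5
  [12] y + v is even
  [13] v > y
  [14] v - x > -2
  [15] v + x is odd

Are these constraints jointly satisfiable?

Unsatisfiable

Constraint 9 makes v odd and constraint 7 makes x odd, so v + x must be even. Constraint 15 says v + x is odd — contradiction.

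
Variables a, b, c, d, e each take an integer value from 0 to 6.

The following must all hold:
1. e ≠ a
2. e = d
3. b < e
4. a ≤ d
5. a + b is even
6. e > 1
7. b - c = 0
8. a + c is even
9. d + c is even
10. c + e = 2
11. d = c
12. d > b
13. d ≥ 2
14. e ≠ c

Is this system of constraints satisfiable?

Unsatisfiable

From constraints 2 and 11, e = d = c, so e = c. But constraint 14 says e ≠ c. Contradiction.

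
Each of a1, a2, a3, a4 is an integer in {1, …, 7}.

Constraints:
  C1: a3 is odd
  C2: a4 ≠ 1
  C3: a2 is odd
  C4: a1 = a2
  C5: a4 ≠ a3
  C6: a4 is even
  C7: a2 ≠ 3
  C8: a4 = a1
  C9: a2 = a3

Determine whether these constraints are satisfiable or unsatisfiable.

Unsatisfiable

From constraints 4, 8, and 9, a4 = a1 = a2 = a3, so a4 = a3. But constraint 5 says a4 ≠ a3. Contradiction.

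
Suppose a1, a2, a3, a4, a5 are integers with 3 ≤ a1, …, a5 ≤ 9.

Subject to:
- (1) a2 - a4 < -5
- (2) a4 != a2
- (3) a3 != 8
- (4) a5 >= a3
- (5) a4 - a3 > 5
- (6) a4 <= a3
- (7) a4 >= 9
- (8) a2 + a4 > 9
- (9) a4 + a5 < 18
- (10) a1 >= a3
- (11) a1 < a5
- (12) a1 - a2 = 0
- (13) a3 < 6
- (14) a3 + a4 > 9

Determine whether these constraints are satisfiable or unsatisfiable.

From constraints 6 and 7: a3 ≥ a4 and a4 ≥ 9, so a3 ≥ 9. From constraint 13: a3 ≤ 5. But 5 < 9, so no value of a3 works.

Unsatisfiable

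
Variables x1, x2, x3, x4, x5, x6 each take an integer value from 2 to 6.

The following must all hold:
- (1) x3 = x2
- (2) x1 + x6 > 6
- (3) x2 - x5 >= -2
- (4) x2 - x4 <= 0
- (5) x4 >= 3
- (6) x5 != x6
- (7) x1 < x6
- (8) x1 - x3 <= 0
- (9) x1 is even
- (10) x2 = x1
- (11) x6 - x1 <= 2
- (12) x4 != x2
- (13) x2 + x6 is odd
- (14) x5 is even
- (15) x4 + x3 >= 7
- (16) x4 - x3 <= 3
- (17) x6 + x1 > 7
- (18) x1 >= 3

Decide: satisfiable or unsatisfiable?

Take x1 = 4, x2 = 4, x3 = 4, x4 = 5, x5 = 4, x6 = 5. Then constraint 2: x1 + x6 = 9; constraint 3: x2 - x5 = 0, and every other listed constraint is also met.

Satisfiable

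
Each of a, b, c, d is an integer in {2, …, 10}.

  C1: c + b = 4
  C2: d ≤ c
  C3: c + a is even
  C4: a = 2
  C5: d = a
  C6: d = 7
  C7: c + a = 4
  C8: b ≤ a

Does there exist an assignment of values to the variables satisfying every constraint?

Unsatisfiable

Constraint 6 fixes d = 7 and constraint 4 fixes a = 2, but constraint 5 requires d = a. Since 7 ≠ 2, contradiction.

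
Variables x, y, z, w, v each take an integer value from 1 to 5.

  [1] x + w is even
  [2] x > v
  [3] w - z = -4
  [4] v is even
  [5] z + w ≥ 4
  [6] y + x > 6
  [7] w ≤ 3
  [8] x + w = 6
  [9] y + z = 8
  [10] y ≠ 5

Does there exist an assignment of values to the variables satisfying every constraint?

One satisfying assignment is x = 5, y = 3, z = 5, w = 1, v = 2.
For the less obvious constraints — constraint 3: w - z = -4; constraint 5: z + w = 6; constraint 6: y + x = 8 — and the others hold by inspection.

Satisfiable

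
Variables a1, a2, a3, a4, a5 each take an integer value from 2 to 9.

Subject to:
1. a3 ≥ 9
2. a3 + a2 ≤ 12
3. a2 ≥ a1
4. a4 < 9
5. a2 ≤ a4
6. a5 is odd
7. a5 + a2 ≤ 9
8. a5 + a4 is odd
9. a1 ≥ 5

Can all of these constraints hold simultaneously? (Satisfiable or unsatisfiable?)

Unsatisfiable

From constraint 1: a3 ≥ 9. From constraints 3 and 9: a2 ≥ a1 ≥ 5. Hence a3 + a2 ≥ 14. But constraint 2 requires a3 + a2 ≤ 12, and 12 < 14. Contradiction.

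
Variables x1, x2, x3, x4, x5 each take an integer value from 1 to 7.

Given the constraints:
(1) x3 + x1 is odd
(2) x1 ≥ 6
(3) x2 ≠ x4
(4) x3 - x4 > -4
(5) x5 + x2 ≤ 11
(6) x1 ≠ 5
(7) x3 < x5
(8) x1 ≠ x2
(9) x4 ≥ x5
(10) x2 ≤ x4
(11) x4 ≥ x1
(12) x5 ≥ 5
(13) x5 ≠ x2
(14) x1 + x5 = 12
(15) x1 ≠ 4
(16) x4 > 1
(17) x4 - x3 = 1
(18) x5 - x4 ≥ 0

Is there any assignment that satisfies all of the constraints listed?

Setting (x1, x2, x3, x4, x5) = (6, 2, 5, 6, 6) satisfies everything: constraint 4: x3 - x4 = -1; constraint 5: x5 + x2 = 8, and the others follow.

Satisfiable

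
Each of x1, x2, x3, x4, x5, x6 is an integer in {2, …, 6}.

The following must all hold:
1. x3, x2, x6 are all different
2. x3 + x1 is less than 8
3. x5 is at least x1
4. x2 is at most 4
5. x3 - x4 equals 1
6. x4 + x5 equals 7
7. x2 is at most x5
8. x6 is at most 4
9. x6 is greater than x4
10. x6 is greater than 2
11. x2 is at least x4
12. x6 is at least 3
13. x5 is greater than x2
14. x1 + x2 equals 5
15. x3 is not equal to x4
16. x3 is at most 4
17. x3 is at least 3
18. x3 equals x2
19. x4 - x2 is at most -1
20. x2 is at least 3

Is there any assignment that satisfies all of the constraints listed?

Unsatisfiable

Constraints 4, 8, 12, 16, 17, and 20 confine each of x3, x2, x6 to the 2 values {3, 4}.
Constraint 1 requires all 3 of them to be distinct, but only 2 values are available — impossible by the pigeonhole principle.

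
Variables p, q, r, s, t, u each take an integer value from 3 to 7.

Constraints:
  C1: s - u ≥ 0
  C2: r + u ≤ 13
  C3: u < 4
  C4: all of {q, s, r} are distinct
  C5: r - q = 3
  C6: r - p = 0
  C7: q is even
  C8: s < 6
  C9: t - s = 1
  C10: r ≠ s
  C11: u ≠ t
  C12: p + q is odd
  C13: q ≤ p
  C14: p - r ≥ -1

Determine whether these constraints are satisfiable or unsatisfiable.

The assignment p = 7, q = 4, r = 7, s = 5, t = 6, u = 3 works:
  constraint 1 holds since s - u = 2.
  constraint 2 holds since r + u = 10.
  constraint 5 holds since r - q = 3.
The rest check out directly.

Satisfiable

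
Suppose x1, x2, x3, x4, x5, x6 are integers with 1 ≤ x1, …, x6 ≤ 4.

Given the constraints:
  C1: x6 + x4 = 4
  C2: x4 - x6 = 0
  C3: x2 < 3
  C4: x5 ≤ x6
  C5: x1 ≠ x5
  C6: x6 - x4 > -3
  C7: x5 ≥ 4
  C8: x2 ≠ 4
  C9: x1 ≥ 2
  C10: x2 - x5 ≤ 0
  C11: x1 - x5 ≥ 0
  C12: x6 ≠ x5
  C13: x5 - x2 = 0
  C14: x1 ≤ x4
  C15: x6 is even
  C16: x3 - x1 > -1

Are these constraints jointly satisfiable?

From constraints 4 and 7: x6 ≥ x5 ≥ 4. From constraints 9 and 14: x4 ≥ x1 ≥ 2. Hence x6 + x4 ≥ 6. But constraint 1 requires x6 + x4 = 4, and 4 < 6. Contradiction.

Unsatisfiable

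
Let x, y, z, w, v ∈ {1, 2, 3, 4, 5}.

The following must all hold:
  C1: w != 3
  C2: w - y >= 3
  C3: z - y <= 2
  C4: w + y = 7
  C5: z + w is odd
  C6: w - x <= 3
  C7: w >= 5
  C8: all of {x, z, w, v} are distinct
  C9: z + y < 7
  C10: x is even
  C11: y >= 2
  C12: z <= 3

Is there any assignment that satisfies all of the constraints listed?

Satisfiable

Try x = 4, y = 2, z = 2, w = 5, v = 1.
Check constraint 2: w - y = 3; constraint 3: z - y = 0; constraint 4: w + y = 7. The remaining constraints are straightforward to verify.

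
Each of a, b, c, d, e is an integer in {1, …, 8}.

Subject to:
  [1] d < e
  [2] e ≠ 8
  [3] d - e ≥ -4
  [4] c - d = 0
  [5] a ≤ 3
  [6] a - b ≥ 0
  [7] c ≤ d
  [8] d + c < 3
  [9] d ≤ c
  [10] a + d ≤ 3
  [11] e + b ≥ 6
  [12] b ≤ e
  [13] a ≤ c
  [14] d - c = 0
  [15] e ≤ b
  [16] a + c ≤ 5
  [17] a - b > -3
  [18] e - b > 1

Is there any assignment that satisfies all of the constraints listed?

Unsatisfiable

Constraints 1, 6, 7, 13, and 15 give b ≤ a, a ≤ c, c ≤ d, d < e, e ≤ b. Chaining: b ≤ a ≤ c ≤ d < e ≤ b, which forces b < b — impossible.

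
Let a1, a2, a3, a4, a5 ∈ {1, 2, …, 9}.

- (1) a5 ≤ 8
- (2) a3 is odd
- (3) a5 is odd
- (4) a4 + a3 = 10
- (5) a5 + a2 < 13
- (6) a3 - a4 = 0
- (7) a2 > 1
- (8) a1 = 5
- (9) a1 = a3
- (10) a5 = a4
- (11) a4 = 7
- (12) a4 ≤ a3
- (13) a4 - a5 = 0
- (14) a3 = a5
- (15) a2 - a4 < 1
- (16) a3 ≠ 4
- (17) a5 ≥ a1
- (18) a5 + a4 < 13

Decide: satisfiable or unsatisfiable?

Constraint 8 fixes a1 = 5 and constraint 11 fixes a4 = 7. Constraints 9, 10, and 14 give a1 = a3 = a5 = a4, so a1 = a4. But 5 ≠ 7 — contradiction.

Unsatisfiable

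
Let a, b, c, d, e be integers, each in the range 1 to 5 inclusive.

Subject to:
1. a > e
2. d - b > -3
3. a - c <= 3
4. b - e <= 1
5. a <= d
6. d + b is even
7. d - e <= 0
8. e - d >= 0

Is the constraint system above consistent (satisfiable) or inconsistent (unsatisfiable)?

Constraints 1, 5, and 7 give a ≤ d, d ≤ e, e < a. Chaining: a ≤ d ≤ e < a, which forces a < a — impossible.

Unsatisfiable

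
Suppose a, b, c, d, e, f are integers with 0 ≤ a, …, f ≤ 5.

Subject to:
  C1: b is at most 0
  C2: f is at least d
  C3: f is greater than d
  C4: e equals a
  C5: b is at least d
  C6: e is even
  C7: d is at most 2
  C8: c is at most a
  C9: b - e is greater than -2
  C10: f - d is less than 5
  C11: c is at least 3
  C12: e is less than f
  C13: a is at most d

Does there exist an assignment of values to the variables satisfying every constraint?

Unsatisfiable

From constraints 8 and 11: a ≥ c and c ≥ 3, so a ≥ 3. From constraints 7 and 13: a ≤ d and d ≤ 2, so a ≤ 2. But 2 < 3, so no value of a works.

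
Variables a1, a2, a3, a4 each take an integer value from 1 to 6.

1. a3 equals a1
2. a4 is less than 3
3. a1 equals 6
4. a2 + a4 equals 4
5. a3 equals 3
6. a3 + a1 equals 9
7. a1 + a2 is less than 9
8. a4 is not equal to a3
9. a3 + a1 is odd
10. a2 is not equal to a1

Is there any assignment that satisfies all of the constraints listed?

Unsatisfiable

Constraint 5 fixes a3 = 3 and constraint 3 fixes a1 = 6, but constraint 1 requires a3 = a1. Since 3 ≠ 6, contradiction.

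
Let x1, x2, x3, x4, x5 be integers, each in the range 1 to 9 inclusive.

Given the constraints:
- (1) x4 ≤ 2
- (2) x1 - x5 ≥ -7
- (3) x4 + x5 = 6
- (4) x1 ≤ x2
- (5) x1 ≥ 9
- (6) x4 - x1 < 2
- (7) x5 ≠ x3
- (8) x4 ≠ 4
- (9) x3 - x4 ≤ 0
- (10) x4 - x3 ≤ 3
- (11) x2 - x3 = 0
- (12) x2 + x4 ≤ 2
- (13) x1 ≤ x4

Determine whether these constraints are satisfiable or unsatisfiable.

From constraints 5 and 13: x4 ≥ x1 and x1 ≥ 9, so x4 ≥ 9. From constraint 1: x4 ≤ 2. But 2 < 9, so no value of x4 works.

Unsatisfiable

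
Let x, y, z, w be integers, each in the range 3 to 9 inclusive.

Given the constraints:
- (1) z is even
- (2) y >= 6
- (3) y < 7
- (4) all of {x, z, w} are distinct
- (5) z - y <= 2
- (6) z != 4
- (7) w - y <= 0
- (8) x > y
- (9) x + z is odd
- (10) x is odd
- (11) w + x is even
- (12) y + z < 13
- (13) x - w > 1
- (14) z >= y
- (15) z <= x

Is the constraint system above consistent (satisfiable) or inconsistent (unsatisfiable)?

Take x = 7, y = 6, z = 6, w = 3. Then constraint 5: z - y = 0; constraint 7: w - y = -3; constraint 12: y + z = 12, and every other listed constraint is also met.

Satisfiable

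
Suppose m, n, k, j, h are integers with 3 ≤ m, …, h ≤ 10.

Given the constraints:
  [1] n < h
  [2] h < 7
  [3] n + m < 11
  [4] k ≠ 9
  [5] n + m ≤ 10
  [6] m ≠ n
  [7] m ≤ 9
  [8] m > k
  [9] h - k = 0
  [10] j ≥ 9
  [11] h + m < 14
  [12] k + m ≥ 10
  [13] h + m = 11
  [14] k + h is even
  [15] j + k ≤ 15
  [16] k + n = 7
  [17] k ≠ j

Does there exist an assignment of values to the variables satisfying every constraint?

Satisfiable

One satisfying assignment is m = 7, n = 3, k = 4, j = 9, h = 4.
For the less obvious constraints — constraint 3: n + m = 10; constraint 5: n + m = 10; constraint 9: h - k = 0 — and the others hold by inspection.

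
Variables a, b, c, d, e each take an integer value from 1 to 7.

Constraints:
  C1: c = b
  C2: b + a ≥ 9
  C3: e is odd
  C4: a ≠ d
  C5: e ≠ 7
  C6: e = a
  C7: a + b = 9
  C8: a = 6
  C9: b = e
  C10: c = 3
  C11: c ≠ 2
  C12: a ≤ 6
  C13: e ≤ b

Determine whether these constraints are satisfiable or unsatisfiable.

Unsatisfiable

Constraint 10 fixes c = 3 and constraint 8 fixes a = 6. Constraints 1, 6, and 9 give c = b = e = a, so c = a. But 3 ≠ 6 — contradiction.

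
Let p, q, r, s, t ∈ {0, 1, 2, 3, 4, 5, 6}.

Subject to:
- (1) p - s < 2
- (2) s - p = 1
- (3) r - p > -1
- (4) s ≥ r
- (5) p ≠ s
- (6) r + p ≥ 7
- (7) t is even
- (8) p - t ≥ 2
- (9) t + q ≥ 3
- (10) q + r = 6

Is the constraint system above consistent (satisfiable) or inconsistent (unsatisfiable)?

The assignment p = 4, q = 2, r = 4, s = 5, t = 2 works:
  constraint 1 holds since p - s = -1.
  constraint 2 holds since s - p = 1.
  constraint 3 holds since r - p = 0.
The rest check out directly.

Satisfiable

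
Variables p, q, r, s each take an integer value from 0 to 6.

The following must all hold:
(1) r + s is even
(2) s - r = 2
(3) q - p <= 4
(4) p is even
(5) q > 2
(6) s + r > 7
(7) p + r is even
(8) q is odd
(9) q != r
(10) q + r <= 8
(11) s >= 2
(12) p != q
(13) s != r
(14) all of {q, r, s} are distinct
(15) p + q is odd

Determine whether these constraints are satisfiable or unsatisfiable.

Satisfiable

Setting (p, q, r, s) = (2, 3, 4, 6) satisfies everything: constraint 2: s - r = 2; constraint 3: q - p = 1, and the others follow.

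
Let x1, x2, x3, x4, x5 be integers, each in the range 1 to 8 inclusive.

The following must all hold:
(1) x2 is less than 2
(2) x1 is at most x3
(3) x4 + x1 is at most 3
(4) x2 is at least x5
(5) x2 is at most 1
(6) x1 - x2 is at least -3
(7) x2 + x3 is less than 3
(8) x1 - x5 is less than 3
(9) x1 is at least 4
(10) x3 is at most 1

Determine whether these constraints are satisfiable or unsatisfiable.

From constraints 2 and 9: x3 ≥ x1 and x1 ≥ 4, so x3 ≥ 4. From constraint 10: x3 ≤ 1. But 1 < 4, so no value of x3 works.

Unsatisfiable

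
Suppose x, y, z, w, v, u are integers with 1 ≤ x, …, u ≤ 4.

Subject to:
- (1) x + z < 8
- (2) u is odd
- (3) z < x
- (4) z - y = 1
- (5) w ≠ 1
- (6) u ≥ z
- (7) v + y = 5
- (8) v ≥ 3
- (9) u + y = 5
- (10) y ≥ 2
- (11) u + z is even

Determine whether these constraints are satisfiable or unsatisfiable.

Satisfiable

Setting (x, y, z, w, v, u) = (4, 2, 3, 3, 3, 3) satisfies everything: constraint 1: x + z = 7; constraint 4: z - y = 1, and the others follow.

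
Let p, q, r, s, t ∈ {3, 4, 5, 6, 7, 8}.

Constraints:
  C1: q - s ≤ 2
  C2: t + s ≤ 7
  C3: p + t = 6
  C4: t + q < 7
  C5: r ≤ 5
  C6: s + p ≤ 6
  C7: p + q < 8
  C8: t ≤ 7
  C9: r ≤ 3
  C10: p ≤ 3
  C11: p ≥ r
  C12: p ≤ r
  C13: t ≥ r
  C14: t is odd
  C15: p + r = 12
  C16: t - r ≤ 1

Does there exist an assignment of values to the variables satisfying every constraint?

Unsatisfiable

From constraint 10: p ≤ 3. From constraints 8 and 13: r ≤ t ≤ 7. Hence p + r ≤ 10. But constraint 15 requires p + r = 12, and 12 > 10. Contradiction.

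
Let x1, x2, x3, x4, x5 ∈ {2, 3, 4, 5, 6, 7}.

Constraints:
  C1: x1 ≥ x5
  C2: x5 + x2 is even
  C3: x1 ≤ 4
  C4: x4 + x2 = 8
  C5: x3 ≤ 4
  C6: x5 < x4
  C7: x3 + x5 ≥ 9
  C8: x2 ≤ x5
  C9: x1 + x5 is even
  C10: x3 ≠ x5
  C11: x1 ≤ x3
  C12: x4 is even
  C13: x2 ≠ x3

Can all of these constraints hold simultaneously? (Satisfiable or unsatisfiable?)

Unsatisfiable

From constraint 5: x3 ≤ 4. From constraints 1 and 3: x5 ≤ x1 ≤ 4. Hence x3 + x5 ≤ 8. But constraint 7 requires x3 + x5 ≥ 9, and 9 > 8. Contradiction.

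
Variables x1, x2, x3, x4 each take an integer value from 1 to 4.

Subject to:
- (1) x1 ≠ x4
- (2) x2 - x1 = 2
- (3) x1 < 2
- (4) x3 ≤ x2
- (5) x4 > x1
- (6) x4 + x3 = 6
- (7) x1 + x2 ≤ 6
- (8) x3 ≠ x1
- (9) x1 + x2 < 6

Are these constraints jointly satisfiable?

One satisfying assignment is x1 = 1, x2 = 3, x3 = 2, x4 = 4.
For the less obvious constraints — constraint 2: x2 - x1 = 2; constraint 6: x4 + x3 = 6; constraint 7: x1 + x2 = 4 — and the others hold by inspection.

Satisfiable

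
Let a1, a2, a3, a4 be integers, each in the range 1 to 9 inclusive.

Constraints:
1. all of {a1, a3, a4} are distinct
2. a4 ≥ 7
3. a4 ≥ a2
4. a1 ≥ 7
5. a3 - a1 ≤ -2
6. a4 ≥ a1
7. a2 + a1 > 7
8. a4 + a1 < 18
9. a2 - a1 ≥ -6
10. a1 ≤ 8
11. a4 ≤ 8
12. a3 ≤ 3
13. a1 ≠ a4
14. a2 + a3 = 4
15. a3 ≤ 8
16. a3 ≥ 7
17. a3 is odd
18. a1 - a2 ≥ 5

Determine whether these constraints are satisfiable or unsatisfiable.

Unsatisfiable

Constraints 2, 4, 10, 11, 15, and 16 confine each of a1, a3, a4 to the 2 values {7, 8}.
Constraint 1 requires all 3 of them to be distinct, but only 2 values are available — impossible by the pigeonhole principle.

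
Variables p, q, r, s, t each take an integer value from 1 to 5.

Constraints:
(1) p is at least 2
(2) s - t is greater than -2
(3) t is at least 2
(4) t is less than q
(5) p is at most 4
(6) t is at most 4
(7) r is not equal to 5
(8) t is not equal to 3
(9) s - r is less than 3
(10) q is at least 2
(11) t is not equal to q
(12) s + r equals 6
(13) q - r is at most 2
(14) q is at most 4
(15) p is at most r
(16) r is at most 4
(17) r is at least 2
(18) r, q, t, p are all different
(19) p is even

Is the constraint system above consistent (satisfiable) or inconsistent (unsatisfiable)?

Constraints 1, 3, 5, 6, 10, 14, 16, and 17 confine each of r, q, t, p to the 3 values {2, …, 4}.
Constraint 18 requires all 4 of them to be distinct, but only 3 values are available — impossible by the pigeonhole principle.

Unsatisfiable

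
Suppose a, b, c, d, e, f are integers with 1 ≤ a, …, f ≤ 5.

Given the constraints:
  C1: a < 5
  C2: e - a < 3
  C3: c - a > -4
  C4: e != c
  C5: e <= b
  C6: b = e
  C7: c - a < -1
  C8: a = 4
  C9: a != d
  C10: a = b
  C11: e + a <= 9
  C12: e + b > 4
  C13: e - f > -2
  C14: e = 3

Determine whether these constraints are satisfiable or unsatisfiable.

Unsatisfiable

Constraint 8 fixes a = 4 and constraint 14 fixes e = 3. Constraints 6 and 10 give a = b = e, so a = e. But 4 ≠ 3 — contradiction.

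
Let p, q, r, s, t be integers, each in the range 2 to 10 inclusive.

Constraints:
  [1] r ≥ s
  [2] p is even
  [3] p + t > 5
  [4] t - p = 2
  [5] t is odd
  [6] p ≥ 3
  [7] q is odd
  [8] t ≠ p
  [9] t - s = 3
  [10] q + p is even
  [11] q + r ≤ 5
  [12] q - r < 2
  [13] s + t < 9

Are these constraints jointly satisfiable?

Constraint 7 makes q odd and constraint 2 makes p even, so q + p must be odd. Constraint 10 says q + p is even — contradiction.

Unsatisfiable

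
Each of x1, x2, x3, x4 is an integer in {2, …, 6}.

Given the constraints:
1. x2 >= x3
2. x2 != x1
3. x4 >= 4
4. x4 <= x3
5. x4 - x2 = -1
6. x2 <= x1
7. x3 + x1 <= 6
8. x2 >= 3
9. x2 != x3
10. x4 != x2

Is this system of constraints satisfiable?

Unsatisfiable

From constraints 3 and 4: x3 ≥ x4 ≥ 4. From constraints 6 and 8: x1 ≥ x2 ≥ 3. Hence x3 + x1 ≥ 7. But constraint 7 requires x3 + x1 ≤ 6, and 6 < 7. Contradiction.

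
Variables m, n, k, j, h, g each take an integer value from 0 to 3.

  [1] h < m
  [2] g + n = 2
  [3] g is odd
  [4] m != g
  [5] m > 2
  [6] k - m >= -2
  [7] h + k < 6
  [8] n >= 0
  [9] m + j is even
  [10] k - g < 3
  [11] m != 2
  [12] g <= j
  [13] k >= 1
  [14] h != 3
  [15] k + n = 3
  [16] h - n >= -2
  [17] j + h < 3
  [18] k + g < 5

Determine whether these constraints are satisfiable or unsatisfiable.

Satisfiable

Setting (m, n, k, j, h, g) = (3, 1, 2, 1, 1, 1) satisfies everything: constraint 2: g + n = 2; constraint 6: k - m = -1; constraint 7: h + k = 3, and the others follow.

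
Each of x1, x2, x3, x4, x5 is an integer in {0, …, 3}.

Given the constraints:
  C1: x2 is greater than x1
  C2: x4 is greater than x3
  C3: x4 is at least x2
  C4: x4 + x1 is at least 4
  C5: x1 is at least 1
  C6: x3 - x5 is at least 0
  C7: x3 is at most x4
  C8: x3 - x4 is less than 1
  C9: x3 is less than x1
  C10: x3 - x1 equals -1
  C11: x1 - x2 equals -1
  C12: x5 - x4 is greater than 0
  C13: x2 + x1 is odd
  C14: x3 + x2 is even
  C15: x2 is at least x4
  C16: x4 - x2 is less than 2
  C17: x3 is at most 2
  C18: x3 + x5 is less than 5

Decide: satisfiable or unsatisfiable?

Unsatisfiable

Constraints 1, 3, 6, 9, and 12 give x3 < x1, x1 < x2, x2 ≤ x4, x4 < x5, x5 ≤ x3. Chaining: x3 < x1 < x2 ≤ x4 < x5 ≤ x3, which forces x3 < x3 — impossible.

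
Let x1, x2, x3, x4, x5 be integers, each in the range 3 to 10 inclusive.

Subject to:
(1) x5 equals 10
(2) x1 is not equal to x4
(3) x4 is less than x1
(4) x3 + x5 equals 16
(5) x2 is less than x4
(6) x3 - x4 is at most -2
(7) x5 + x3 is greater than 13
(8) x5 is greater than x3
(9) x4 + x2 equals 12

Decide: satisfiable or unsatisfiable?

Satisfiable

The assignment x1 = 10, x2 = 3, x3 = 6, x4 = 9, x5 = 10 works:
  constraint 4 holds since x3 + x5 = 16.
  constraint 6 holds since x3 - x4 = -3.
  constraint 7 holds since x5 + x3 = 16.
The rest check out directly.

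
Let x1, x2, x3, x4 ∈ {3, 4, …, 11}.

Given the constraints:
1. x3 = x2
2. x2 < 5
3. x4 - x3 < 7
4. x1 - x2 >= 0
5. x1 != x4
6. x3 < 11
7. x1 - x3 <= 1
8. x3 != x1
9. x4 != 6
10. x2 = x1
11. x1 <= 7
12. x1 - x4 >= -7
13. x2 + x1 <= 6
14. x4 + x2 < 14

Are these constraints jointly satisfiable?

From constraints 1 and 10, x3 = x2 = x1, so x3 = x1. But constraint 8 says x3 ≠ x1. Contradiction.

Unsatisfiable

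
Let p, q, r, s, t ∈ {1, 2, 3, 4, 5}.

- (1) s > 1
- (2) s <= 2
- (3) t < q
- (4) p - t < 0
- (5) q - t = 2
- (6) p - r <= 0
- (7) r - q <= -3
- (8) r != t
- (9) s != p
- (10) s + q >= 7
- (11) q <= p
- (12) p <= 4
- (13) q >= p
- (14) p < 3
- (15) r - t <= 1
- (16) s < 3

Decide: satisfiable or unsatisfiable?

Unsatisfiable

From constraint 2: s ≤ 2. From constraints 11 and 12: q ≤ p ≤ 4. Hence s + q ≤ 6. But constraint 10 requires s + q ≥ 7, and 7 > 6. Contradiction.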